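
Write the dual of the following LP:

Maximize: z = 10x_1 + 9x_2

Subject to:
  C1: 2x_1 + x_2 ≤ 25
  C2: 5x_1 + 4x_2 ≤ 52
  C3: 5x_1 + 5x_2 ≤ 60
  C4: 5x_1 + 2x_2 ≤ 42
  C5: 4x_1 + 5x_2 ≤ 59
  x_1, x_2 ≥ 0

Primal max cᵀx s.t. Ax ≤ b, x ≥ 0  →  Dual min bᵀy s.t. Aᵀy ≥ c, y ≥ 0.

Minimize: z = 25y1 + 52y2 + 60y3 + 42y4 + 59y5

Subject to:
  2y1 + 5y2 + 5y3 + 5y4 + 4y5 ≥ 10
  y1 + 4y2 + 5y3 + 2y4 + 5y5 ≥ 9
  y1, y2, y3, y4, y5 ≥ 0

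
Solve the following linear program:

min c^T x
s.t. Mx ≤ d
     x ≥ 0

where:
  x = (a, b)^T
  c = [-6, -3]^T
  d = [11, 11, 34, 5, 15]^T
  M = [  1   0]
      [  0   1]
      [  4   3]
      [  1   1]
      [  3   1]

Evaluate the objective at each vertex of the feasible region:
  z(0, 0) = 0
  z(5, 0) = -30  ←
  z(0, 5) = -15
The minimum is at a = 5, b = 0.

a = 5, b = 0, z = -30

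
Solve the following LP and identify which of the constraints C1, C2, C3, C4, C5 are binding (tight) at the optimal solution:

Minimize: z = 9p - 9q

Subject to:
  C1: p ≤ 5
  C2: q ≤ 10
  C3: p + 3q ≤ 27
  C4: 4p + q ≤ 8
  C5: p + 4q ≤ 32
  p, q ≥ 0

At p = 0, q = 8, compute slack b - a·x for each constraint:
  C1: 5 − 0 = 5  (slack)
  C2: 10 − 8 = 2  (slack)
  C3: 27 − 24 = 3  (slack)
  C4: 8 − 8 = 0  (binding)
  C5: 32 − 32 = 0  (binding)

Optimal: p = 0, q = 8
Binding: C4, C5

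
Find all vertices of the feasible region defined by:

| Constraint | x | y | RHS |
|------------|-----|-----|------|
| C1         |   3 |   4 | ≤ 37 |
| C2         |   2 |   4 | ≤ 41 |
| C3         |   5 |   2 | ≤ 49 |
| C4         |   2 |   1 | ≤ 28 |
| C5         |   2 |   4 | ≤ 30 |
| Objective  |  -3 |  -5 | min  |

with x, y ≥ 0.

(0, 0), (9.8, 0), (8.714, 2.714), (7, 4), (0, 7.5)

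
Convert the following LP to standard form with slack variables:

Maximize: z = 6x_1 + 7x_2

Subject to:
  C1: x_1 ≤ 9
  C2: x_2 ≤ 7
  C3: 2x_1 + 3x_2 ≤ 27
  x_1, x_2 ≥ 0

max z = 6x_1 + 7x_2

s.t.
  x_1 + s1 = 9
  x_2 + s2 = 7
  2x_1 + 3x_2 + s3 = 27
  x_1, x_2, s1, s2, s3 ≥ 0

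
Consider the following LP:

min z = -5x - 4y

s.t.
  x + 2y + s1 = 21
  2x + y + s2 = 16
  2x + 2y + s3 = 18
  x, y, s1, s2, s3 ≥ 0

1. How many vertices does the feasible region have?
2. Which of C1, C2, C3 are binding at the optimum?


1. 4
2. C2, C3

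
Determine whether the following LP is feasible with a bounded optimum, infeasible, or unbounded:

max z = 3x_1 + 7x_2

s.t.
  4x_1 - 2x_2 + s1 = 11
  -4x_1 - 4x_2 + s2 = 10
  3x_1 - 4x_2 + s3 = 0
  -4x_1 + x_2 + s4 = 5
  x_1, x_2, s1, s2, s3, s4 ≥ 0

Unbounded (objective can increase without bound)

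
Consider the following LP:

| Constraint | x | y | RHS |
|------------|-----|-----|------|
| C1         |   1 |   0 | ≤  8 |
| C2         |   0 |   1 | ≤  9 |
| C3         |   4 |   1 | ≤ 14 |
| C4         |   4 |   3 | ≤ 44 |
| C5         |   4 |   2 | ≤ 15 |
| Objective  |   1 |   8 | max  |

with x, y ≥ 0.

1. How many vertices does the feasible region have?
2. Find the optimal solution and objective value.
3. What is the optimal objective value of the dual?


1. 4
2. x = 0, y = 7.5, z = 60
3. 60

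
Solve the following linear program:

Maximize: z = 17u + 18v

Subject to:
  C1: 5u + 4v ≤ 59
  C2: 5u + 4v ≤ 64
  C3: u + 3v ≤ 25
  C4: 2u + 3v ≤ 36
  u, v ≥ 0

Evaluate the objective at each vertex of the feasible region:
  z(0, 0) = 0
  z(11.8, 0) = 200.6
  z(7, 6) = 227  ←
  z(0, 8.333) = 150
The maximum is at u = 7, v = 6.

u = 7, v = 6, z = 227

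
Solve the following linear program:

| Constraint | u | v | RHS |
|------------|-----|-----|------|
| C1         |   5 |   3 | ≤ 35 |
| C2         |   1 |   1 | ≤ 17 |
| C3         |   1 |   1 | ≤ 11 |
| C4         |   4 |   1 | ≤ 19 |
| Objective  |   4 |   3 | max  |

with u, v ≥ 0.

Evaluate the objective at each vertex of the feasible region:
  z(0, 0) = 0
  z(4.75, 0) = 19
  z(3.143, 6.429) = 31.86
  z(1, 10) = 34  ←
  z(0, 11) = 33
The maximum is at u = 1, v = 10.

u = 1, v = 10, z = 34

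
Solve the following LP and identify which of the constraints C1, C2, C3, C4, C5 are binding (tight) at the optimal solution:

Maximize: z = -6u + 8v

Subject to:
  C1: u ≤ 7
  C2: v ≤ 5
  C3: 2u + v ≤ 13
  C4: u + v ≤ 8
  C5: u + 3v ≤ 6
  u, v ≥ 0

At u = 0, v = 2, compute slack b - a·x for each constraint:
  C1: 7 − 0 = 7  (slack)
  C2: 5 − 2 = 3  (slack)
  C3: 13 − 2 = 11  (slack)
  C4: 8 − 2 = 6  (slack)
  C5: 6 − 6 = 0  (binding)

Optimal: u = 0, v = 2
Binding: C5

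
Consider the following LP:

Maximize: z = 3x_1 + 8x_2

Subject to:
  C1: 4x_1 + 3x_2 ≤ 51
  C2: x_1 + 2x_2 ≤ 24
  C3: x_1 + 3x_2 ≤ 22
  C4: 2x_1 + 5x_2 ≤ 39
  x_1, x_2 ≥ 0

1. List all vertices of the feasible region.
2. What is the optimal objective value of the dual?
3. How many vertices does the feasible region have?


1. (0, 0), (12.75, 0), (9.857, 3.857), (7, 5), (0, 7.333)
2. 61
3. 5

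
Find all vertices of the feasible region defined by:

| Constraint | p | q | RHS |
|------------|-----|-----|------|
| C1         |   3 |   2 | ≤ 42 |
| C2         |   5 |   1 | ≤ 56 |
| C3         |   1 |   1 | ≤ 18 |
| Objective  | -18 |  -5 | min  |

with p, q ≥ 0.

(0, 0), (11.2, 0), (10, 6), (6, 12), (0, 18)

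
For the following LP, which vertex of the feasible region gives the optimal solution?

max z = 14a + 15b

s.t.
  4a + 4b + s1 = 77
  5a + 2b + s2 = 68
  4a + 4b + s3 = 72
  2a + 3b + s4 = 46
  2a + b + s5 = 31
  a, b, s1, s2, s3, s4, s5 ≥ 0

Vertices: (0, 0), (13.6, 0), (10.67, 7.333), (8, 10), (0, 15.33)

Evaluate the objective at each vertex of the feasible region:
  z(0, 0) = 0
  z(13.6, 0) = 190.4
  z(10.67, 7.333) = 259.3
  z(8, 10) = 262  ←
  z(0, 15.33) = 230
The maximum is at a = 8, b = 10.

(8, 10)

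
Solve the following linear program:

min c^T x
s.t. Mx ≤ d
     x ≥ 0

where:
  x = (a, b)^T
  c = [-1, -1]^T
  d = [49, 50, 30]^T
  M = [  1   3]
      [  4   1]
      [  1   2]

Evaluate the objective at each vertex of the feasible region:
  z(0, 0) = 0
  z(12.5, 0) = -12.5
  z(10, 10) = -20  ←
  z(0, 15) = -15
The minimum is at a = 10, b = 10.

a = 10, b = 10, z = -20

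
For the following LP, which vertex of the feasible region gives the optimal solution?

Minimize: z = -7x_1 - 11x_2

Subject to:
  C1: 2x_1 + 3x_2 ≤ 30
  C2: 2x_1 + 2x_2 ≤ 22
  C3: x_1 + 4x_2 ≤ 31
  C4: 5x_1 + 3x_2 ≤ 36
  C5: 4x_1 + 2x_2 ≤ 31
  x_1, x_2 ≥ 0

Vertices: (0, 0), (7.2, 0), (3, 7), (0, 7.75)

Evaluate the objective at each vertex of the feasible region:
  z(0, 0) = 0
  z(7.2, 0) = -50.4
  z(3, 7) = -98  ←
  z(0, 7.75) = -85.25
The minimum is at x_1 = 3, x_2 = 7.

(3, 7)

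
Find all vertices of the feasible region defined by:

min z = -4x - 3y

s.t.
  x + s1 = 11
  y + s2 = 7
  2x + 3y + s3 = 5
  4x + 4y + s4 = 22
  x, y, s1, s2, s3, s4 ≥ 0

(0, 0), (2.5, 0), (0, 1.667)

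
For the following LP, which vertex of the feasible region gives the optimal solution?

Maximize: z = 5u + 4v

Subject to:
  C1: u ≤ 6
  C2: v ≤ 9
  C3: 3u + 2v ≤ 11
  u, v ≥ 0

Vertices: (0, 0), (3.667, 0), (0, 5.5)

Evaluate the objective at each vertex of the feasible region:
  z(0, 0) = 0
  z(3.667, 0) = 18.33
  z(0, 5.5) = 22  ←
The maximum is at u = 0, v = 5.5.

(0, 5.5)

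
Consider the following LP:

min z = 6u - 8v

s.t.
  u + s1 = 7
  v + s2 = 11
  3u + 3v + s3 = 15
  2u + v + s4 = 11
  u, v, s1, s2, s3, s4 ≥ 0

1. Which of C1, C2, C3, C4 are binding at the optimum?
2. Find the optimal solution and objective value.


1. C3
2. u = 0, v = 5, z = -40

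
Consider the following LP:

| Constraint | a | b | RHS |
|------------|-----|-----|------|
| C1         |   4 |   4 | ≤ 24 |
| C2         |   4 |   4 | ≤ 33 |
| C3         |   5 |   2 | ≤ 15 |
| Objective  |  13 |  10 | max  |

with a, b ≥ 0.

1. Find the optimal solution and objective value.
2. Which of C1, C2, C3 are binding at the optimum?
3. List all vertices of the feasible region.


1. a = 1, b = 5, z = 63
2. C1, C3
3. (0, 0), (3, 0), (1, 5), (0, 6)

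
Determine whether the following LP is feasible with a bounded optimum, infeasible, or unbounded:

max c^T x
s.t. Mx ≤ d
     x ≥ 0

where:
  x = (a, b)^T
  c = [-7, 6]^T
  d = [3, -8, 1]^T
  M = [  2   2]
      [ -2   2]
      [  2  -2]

Infeasible (no feasible solution exists)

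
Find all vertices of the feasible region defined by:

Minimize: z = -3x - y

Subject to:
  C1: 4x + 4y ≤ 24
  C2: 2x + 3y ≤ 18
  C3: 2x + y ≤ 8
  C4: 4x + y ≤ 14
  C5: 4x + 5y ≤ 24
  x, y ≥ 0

(0, 0), (3.5, 0), (3, 2), (2.667, 2.667), (0, 4.8)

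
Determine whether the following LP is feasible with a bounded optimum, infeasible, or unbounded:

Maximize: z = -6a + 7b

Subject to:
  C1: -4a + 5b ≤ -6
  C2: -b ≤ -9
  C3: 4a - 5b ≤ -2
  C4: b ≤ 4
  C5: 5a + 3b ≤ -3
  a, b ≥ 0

Infeasible (no feasible solution exists)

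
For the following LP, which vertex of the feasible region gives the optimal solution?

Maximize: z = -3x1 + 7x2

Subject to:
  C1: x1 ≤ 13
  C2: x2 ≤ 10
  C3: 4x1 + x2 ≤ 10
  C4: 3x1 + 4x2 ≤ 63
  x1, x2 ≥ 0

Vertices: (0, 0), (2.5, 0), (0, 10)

Evaluate the objective at each vertex of the feasible region:
  z(0, 0) = 0
  z(2.5, 0) = -7.5
  z(0, 10) = 70  ←
The maximum is at x1 = 0, x2 = 10.

(0, 10)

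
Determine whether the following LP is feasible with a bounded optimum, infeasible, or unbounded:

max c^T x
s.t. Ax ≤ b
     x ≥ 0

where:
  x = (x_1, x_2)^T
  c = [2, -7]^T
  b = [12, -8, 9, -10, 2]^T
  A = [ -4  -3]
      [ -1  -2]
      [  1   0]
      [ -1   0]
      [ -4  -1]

Infeasible (no feasible solution exists)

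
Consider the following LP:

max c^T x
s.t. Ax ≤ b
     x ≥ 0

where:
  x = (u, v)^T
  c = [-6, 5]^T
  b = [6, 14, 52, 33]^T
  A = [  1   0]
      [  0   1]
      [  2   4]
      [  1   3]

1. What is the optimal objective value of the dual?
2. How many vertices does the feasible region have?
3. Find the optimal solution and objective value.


1. 55
2. 4
3. u = 0, v = 11, z = 55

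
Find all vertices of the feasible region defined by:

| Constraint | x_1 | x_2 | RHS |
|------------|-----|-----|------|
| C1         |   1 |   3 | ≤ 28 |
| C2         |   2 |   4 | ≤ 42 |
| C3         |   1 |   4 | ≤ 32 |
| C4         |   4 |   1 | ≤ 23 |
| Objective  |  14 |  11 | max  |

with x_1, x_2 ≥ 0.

(0, 0), (5.75, 0), (4, 7), (0, 8)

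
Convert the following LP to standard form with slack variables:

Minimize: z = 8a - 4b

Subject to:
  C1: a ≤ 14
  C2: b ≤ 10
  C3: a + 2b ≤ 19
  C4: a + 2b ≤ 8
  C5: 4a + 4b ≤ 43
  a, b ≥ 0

min z = 8a - 4b

s.t.
  a + s1 = 14
  b + s2 = 10
  a + 2b + s3 = 19
  a + 2b + s4 = 8
  4a + 4b + s5 = 43
  a, b, s1, s2, s3, s4, s5 ≥ 0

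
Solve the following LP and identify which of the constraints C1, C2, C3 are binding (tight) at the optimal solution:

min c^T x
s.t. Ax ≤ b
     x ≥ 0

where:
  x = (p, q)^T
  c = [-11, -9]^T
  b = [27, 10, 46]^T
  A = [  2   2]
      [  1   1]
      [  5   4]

At p = 6, q = 4, compute slack b - a·x for each constraint:
  C1: 27 − 20 = 7  (slack)
  C2: 10 − 10 = 0  (binding)
  C3: 46 − 46 = 0  (binding)

Optimal: p = 6, q = 4
Binding: C2, C3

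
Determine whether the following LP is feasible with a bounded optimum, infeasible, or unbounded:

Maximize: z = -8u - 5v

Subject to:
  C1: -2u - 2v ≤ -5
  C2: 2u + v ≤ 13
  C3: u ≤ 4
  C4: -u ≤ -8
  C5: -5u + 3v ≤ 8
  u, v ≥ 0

Infeasible (no feasible solution exists)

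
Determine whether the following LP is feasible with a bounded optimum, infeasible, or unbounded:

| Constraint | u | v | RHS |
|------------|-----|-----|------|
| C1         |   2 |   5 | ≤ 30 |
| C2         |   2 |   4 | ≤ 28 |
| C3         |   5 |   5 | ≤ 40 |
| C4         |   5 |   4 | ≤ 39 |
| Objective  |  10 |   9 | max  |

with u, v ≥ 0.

Feasible with a bounded optimal solution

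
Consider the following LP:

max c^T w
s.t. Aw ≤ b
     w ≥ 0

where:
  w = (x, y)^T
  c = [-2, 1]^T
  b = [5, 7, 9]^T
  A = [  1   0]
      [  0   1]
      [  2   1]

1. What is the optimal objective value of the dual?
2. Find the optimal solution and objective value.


1. 7
2. x = 0, y = 7, z = 7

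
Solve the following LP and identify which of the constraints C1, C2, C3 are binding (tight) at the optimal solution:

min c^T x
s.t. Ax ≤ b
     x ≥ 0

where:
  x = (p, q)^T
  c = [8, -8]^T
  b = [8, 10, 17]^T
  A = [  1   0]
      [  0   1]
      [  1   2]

At p = 0, q = 8.5, compute slack b - a·x for each constraint:
  C1: 8 − 0 = 8  (slack)
  C2: 10 − 8.5 = 1.5  (slack)
  C3: 17 − 17 = 0  (binding)

Optimal: p = 0, q = 8.5
Binding: C3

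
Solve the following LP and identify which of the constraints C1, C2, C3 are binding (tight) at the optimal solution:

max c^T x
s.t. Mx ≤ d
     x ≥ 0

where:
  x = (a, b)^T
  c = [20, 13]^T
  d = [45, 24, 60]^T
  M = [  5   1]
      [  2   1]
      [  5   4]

At a = 8, b = 5, compute slack b - a·x for each constraint:
  C1: 45 − 45 = 0  (binding)
  C2: 24 − 21 = 3  (slack)
  C3: 60 − 60 = 0  (binding)

Optimal: a = 8, b = 5
Binding: C1, C3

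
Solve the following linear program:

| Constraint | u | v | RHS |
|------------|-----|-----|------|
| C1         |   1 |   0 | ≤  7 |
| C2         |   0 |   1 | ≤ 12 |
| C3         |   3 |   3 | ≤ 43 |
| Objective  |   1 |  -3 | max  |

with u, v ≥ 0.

Evaluate the objective at each vertex of the feasible region:
  z(0, 0) = 0
  z(7, 0) = 7  ←
  z(7, 7.333) = -15
  z(2.333, 12) = -33.67
  z(0, 12) = -36
The maximum is at u = 7, v = 0.

u = 7, v = 0, z = 7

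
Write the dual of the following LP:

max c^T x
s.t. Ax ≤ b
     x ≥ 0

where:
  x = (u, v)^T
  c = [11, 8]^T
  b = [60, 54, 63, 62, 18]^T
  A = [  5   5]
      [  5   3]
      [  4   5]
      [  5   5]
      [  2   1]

Primal max cᵀx s.t. Ax ≤ b, x ≥ 0  →  Dual min bᵀy s.t. Aᵀy ≥ c, y ≥ 0.

Minimize: z = 60y1 + 54y2 + 63y3 + 62y4 + 18y5

Subject to:
  5y1 + 5y2 + 4y3 + 5y4 + 2y5 ≥ 11
  5y1 + 3y2 + 5y3 + 5y4 + y5 ≥ 8
  y1, y2, y3, y4, y5 ≥ 0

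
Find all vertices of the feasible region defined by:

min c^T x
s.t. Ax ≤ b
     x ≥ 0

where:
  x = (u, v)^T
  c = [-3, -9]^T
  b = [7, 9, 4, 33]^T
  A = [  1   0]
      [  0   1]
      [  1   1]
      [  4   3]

(0, 0), (4, 0), (0, 4)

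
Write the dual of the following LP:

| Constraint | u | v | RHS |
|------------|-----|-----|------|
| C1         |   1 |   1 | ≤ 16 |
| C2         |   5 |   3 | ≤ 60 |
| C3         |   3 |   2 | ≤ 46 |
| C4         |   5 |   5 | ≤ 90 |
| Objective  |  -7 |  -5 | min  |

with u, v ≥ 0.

Primal min cᵀx s.t. Ax ≤ b, x ≥ 0  →  Dual max −bᵀy s.t. Aᵀy ≥ −c, y ≥ 0.

Maximize: z = -16y1 - 60y2 - 46y3 - 90y4

Subject to:
  y1 + 5y2 + 3y3 + 5y4 ≥ 7
  y1 + 3y2 + 2y3 + 5y4 ≥ 5
  y1, y2, y3, y4 ≥ 0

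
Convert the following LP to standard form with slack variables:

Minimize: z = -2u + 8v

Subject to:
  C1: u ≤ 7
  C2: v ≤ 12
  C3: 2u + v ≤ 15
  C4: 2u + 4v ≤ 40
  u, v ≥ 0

min z = -2u + 8v

s.t.
  u + s1 = 7
  v + s2 = 12
  2u + v + s3 = 15
  2u + 4v + s4 = 40
  u, v, s1, s2, s3, s4 ≥ 0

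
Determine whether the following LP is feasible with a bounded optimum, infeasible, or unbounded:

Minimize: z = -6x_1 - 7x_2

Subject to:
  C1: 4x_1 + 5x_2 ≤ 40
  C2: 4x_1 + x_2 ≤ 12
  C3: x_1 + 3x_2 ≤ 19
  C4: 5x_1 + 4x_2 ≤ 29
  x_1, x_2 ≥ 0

Feasible with a bounded optimal solution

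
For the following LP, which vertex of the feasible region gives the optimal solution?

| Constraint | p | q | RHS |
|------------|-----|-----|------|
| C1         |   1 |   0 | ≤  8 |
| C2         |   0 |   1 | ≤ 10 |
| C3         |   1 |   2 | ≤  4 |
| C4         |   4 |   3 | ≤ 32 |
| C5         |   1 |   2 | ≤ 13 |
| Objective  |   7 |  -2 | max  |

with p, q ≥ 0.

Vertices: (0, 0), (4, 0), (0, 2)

Evaluate the objective at each vertex of the feasible region:
  z(0, 0) = 0
  z(4, 0) = 28  ←
  z(0, 2) = -4
The maximum is at p = 4, q = 0.

(4, 0)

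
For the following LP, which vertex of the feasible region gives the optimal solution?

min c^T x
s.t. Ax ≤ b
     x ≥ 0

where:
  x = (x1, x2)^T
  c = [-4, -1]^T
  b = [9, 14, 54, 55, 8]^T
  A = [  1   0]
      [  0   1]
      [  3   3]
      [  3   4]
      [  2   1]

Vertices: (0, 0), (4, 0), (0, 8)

Evaluate the objective at each vertex of the feasible region:
  z(0, 0) = 0
  z(4, 0) = -16  ←
  z(0, 8) = -8
The minimum is at x1 = 4, x2 = 0.

(4, 0)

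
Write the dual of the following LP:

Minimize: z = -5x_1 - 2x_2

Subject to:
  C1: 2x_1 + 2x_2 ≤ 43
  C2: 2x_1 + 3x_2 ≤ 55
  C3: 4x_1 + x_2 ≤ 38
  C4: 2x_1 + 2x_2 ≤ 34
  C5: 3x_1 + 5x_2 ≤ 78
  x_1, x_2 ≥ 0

Primal min cᵀx s.t. Ax ≤ b, x ≥ 0  →  Dual max −bᵀy s.t. Aᵀy ≥ −c, y ≥ 0.

Maximize: z = -43y1 - 55y2 - 38y3 - 34y4 - 78y5

Subject to:
  2y1 + 2y2 + 4y3 + 2y4 + 3y5 ≥ 5
  2y1 + 3y2 + y3 + 2y4 + 5y5 ≥ 2
  y1, y2, y3, y4, y5 ≥ 0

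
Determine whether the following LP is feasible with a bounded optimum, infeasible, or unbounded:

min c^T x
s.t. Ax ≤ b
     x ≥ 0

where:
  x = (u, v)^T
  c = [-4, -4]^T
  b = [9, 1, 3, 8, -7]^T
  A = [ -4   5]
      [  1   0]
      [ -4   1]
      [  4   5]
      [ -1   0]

Infeasible (no feasible solution exists)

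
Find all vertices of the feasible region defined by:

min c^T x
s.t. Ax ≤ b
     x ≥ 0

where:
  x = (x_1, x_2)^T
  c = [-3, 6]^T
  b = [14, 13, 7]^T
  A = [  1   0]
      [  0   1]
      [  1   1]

(0, 0), (7, 0), (0, 7)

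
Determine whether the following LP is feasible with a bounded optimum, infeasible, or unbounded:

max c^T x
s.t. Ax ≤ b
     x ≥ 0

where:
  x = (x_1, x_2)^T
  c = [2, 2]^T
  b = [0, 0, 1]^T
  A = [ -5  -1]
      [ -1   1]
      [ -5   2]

Unbounded (objective can increase without bound)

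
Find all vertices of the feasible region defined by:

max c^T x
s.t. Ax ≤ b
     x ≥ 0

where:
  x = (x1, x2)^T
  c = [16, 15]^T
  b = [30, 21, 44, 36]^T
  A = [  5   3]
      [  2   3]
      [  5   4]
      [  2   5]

(0, 0), (6, 0), (3, 5), (0, 7)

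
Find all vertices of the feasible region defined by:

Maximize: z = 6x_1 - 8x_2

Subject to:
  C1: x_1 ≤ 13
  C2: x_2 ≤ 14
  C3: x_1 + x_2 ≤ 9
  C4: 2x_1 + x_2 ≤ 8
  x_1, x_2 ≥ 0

(0, 0), (4, 0), (0, 8)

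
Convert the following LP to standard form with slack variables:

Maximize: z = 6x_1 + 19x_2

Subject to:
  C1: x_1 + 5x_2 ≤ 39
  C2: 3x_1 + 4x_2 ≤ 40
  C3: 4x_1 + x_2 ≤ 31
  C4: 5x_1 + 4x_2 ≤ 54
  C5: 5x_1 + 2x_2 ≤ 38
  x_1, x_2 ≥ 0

max z = 6x_1 + 19x_2

s.t.
  x_1 + 5x_2 + s1 = 39
  3x_1 + 4x_2 + s2 = 40
  4x_1 + x_2 + s3 = 31
  5x_1 + 4x_2 + s4 = 54
  5x_1 + 2x_2 + s5 = 38
  x_1, x_2, s1, s2, s3, s4, s5 ≥ 0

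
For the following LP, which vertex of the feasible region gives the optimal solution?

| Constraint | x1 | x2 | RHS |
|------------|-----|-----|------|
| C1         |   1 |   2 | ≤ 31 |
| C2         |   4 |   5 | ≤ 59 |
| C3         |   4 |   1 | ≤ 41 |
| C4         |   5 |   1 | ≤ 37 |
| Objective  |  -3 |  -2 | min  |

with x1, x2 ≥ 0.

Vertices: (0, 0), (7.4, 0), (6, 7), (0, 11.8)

Evaluate the objective at each vertex of the feasible region:
  z(0, 0) = 0
  z(7.4, 0) = -22.2
  z(6, 7) = -32  ←
  z(0, 11.8) = -23.6
The minimum is at x1 = 6, x2 = 7.

(6, 7)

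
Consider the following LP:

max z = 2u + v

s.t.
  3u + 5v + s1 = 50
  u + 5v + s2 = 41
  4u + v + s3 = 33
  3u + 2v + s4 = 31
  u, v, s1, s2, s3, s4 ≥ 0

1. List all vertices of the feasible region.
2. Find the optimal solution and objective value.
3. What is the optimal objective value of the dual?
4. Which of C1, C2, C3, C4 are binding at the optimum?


1. (0, 0), (8.25, 0), (7, 5), (6.111, 6.333), (4.5, 7.3), (0, 8.2)
2. u = 7, v = 5, z = 19
3. 19
4. C3, C4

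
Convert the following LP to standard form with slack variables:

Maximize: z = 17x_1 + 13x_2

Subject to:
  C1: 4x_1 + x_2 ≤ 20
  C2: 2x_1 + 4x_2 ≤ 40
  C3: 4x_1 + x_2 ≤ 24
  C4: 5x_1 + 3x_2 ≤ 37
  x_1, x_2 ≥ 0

max z = 17x_1 + 13x_2

s.t.
  4x_1 + x_2 + s1 = 20
  2x_1 + 4x_2 + s2 = 40
  4x_1 + x_2 + s3 = 24
  5x_1 + 3x_2 + s4 = 37
  x_1, x_2, s1, s2, s3, s4 ≥ 0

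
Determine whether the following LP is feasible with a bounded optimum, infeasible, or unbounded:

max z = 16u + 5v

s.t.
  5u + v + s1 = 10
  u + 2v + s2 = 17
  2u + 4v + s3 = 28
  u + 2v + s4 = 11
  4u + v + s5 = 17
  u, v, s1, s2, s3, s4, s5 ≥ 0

Feasible with a bounded optimal solution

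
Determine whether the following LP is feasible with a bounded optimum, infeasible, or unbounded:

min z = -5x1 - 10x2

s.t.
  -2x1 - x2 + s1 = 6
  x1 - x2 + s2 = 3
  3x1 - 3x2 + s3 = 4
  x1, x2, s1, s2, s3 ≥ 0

Unbounded (objective can decrease without bound)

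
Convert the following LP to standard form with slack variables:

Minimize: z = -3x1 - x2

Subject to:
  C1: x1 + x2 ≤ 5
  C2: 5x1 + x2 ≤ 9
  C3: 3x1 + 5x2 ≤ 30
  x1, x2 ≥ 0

min z = -3x1 - x2

s.t.
  x1 + x2 + s1 = 5
  5x1 + x2 + s2 = 9
  3x1 + 5x2 + s3 = 30
  x1, x2, s1, s2, s3 ≥ 0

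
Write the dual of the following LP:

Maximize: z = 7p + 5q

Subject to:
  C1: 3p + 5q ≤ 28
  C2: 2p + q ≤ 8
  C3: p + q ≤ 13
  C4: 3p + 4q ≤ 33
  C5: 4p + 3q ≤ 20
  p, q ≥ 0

Primal max cᵀx s.t. Ax ≤ b, x ≥ 0  →  Dual min bᵀy s.t. Aᵀy ≥ c, y ≥ 0.

Minimize: z = 28y1 + 8y2 + 13y3 + 33y4 + 20y5

Subject to:
  3y1 + 2y2 + y3 + 3y4 + 4y5 ≥ 7
  5y1 + y2 + y3 + 4y4 + 3y5 ≥ 5
  y1, y2, y3, y4, y5 ≥ 0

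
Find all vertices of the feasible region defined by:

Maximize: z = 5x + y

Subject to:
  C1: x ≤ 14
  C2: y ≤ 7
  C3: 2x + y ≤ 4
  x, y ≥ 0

(0, 0), (2, 0), (0, 4)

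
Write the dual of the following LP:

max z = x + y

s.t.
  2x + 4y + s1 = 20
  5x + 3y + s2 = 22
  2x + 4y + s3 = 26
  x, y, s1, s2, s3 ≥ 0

Primal max cᵀx s.t. Ax ≤ b, x ≥ 0  →  Dual min bᵀy s.t. Aᵀy ≥ c, y ≥ 0.

Minimize: z = 20y1 + 22y2 + 26y3

Subject to:
  2y1 + 5y2 + 2y3 ≥ 1
  4y1 + 3y2 + 4y3 ≥ 1
  y1, y2, y3 ≥ 0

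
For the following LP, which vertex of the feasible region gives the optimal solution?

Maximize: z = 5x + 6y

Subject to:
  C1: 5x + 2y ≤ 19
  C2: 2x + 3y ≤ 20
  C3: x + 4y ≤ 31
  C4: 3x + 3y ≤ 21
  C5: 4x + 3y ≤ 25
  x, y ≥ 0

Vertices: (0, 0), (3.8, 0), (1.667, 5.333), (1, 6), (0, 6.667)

Evaluate the objective at each vertex of the feasible region:
  z(0, 0) = 0
  z(3.8, 0) = 19
  z(1.667, 5.333) = 40.33
  z(1, 6) = 41  ←
  z(0, 6.667) = 40
The maximum is at x = 1, y = 6.

(1, 6)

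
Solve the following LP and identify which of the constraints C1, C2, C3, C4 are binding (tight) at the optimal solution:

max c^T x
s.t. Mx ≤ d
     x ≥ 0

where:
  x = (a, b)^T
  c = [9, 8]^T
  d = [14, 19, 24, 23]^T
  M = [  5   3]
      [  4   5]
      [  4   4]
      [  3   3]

At a = 1, b = 3, compute slack b - a·x for each constraint:
  C1: 14 − 14 = 0  (binding)
  C2: 19 − 19 = 0  (binding)
  C3: 24 − 16 = 8  (slack)
  C4: 23 − 12 = 11  (slack)

Optimal: a = 1, b = 3
Binding: C1, C2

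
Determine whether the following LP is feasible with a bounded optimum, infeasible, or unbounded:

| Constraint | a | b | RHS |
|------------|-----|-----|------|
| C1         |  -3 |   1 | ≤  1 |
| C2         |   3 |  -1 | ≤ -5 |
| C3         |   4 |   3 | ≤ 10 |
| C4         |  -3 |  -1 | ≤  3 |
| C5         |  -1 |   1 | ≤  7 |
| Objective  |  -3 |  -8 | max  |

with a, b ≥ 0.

Infeasible (no feasible solution exists)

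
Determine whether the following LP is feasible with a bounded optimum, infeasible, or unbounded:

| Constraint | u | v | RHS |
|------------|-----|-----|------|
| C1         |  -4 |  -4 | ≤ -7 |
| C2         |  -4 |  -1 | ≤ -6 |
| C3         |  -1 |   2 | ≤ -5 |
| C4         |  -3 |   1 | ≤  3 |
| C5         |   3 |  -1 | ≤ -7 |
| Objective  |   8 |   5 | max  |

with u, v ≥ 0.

Infeasible (no feasible solution exists)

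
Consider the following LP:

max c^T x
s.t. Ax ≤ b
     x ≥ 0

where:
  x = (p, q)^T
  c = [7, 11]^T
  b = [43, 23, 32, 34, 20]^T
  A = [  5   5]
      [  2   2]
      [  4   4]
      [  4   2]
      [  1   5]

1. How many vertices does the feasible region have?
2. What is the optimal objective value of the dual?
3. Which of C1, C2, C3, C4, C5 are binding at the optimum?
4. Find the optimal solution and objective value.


1. 4
2. 68
3. C3, C5
4. p = 5, q = 3, z = 68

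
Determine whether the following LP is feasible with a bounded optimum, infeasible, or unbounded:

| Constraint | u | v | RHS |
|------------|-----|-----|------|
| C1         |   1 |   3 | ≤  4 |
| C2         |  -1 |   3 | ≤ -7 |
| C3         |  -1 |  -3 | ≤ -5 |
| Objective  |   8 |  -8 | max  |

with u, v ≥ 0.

Infeasible (no feasible solution exists)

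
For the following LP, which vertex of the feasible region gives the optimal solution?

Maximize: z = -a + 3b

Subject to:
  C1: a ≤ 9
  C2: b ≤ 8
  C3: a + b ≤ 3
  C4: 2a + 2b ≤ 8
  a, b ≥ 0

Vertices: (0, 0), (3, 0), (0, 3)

Evaluate the objective at each vertex of the feasible region:
  z(0, 0) = 0
  z(3, 0) = -3
  z(0, 3) = 9  ←
The maximum is at a = 0, b = 3.

(0, 3)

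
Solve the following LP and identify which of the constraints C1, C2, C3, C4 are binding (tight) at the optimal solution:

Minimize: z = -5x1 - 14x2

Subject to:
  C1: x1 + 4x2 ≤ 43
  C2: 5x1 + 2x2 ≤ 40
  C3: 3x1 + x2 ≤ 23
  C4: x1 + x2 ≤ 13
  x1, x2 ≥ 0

At x1 = 3, x2 = 10, compute slack b - a·x for each constraint:
  C1: 43 − 43 = 0  (binding)
  C2: 40 − 35 = 5  (slack)
  C3: 23 − 19 = 4  (slack)
  C4: 13 − 13 = 0  (binding)

Optimal: x1 = 3, x2 = 10
Binding: C1, C4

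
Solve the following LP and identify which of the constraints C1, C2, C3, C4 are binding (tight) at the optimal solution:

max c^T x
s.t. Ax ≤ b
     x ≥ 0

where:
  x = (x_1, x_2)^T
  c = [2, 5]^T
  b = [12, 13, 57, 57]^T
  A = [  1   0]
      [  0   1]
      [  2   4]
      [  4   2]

At x_1 = 2.5, x_2 = 13, compute slack b - a·x for each constraint:
  C1: 12 − 2.5 = 9.5  (slack)
  C2: 13 − 13 = 0  (binding)
  C3: 57 − 57 = 0  (binding)
  C4: 57 − 36 = 21  (slack)

Optimal: x_1 = 2.5, x_2 = 13
Binding: C2, C3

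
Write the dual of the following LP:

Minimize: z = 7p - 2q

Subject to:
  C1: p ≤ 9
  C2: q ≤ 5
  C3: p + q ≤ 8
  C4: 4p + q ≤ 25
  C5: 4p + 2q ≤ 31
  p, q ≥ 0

Primal min cᵀx s.t. Ax ≤ b, x ≥ 0  →  Dual max −bᵀy s.t. Aᵀy ≥ −c, y ≥ 0.

Maximize: z = -9y1 - 5y2 - 8y3 - 25y4 - 31y5

Subject to:
  y1 + y3 + 4y4 + 4y5 ≥ -7
  y2 + y3 + y4 + 2y5 ≥ 2
  y1, y2, y3, y4, y5 ≥ 0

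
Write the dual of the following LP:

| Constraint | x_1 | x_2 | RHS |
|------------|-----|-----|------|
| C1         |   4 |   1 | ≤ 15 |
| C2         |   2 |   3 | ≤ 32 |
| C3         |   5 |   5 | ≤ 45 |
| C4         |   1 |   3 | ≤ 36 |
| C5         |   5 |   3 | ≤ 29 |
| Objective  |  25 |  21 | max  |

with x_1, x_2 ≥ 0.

Primal max cᵀx s.t. Ax ≤ b, x ≥ 0  →  Dual min bᵀy s.t. Aᵀy ≥ c, y ≥ 0.

Minimize: z = 15y1 + 32y2 + 45y3 + 36y4 + 29y5

Subject to:
  4y1 + 2y2 + 5y3 + y4 + 5y5 ≥ 25
  y1 + 3y2 + 5y3 + 3y4 + 3y5 ≥ 21
  y1, y2, y3, y4, y5 ≥ 0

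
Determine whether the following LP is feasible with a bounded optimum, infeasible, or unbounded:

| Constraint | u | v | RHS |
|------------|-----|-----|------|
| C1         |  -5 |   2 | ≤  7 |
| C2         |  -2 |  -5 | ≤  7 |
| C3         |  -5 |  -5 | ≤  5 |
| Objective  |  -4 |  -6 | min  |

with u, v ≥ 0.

Unbounded (objective can decrease without bound)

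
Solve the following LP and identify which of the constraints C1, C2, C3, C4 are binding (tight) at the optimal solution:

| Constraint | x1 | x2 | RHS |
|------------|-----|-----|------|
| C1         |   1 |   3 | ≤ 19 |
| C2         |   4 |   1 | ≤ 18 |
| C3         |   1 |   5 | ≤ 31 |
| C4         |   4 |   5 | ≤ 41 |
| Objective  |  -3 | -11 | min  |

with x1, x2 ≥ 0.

At x1 = 1, x2 = 6, compute slack b - a·x for each constraint:
  C1: 19 − 19 = 0  (binding)
  C2: 18 − 10 = 8  (slack)
  C3: 31 − 31 = 0  (binding)
  C4: 41 − 34 = 7  (slack)

Optimal: x1 = 1, x2 = 6
Binding: C1, C3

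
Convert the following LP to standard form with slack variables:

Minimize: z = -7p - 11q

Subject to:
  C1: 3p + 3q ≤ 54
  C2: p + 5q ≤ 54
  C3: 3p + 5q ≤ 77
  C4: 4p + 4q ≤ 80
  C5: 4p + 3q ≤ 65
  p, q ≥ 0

min z = -7p - 11q

s.t.
  3p + 3q + s1 = 54
  p + 5q + s2 = 54
  3p + 5q + s3 = 77
  4p + 4q + s4 = 80
  4p + 3q + s5 = 65
  p, q, s1, s2, s3, s4, s5 ≥ 0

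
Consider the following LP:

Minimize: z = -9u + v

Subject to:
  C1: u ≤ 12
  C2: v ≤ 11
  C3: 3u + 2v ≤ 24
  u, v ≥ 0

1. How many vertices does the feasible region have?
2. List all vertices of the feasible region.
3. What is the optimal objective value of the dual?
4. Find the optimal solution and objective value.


1. 4
2. (0, 0), (8, 0), (0.6667, 11), (0, 11)
3. -72
4. u = 8, v = 0, z = -72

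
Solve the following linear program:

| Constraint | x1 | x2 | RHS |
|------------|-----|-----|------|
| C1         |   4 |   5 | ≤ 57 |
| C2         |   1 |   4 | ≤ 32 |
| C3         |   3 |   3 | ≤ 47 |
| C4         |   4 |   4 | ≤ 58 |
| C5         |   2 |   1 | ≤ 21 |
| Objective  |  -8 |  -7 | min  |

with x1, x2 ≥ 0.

Evaluate the objective at each vertex of the feasible region:
  z(0, 0) = 0
  z(10.5, 0) = -84
  z(8, 5) = -99  ←
  z(6.182, 6.455) = -94.64
  z(0, 8) = -56
The minimum is at x1 = 8, x2 = 5.

x1 = 8, x2 = 5, z = -99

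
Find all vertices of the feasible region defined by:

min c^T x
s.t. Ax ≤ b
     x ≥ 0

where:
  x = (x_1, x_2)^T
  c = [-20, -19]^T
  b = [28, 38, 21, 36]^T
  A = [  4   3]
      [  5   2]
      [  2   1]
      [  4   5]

(0, 0), (7, 0), (4, 4), (0, 7.2)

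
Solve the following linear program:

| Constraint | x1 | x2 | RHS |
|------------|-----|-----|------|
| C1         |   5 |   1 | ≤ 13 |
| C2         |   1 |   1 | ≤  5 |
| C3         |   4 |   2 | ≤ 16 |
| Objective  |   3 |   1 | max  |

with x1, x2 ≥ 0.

Evaluate the objective at each vertex of the feasible region:
  z(0, 0) = 0
  z(2.6, 0) = 7.8
  z(2, 3) = 9  ←
  z(0, 5) = 5
The maximum is at x1 = 2, x2 = 3.

x1 = 2, x2 = 3, z = 9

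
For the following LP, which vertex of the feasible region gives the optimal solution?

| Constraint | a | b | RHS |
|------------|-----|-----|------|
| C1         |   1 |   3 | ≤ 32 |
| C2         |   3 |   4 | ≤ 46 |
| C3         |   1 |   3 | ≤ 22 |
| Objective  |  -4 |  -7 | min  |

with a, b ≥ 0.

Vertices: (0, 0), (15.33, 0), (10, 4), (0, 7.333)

Evaluate the objective at each vertex of the feasible region:
  z(0, 0) = 0
  z(15.33, 0) = -61.33
  z(10, 4) = -68  ←
  z(0, 7.333) = -51.33
The minimum is at a = 10, b = 4.

(10, 4)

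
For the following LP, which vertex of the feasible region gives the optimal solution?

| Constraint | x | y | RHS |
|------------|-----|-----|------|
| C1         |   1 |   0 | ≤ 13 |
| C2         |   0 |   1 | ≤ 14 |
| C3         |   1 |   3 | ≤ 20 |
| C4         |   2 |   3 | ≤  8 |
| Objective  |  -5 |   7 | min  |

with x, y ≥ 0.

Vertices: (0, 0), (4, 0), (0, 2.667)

Evaluate the objective at each vertex of the feasible region:
  z(0, 0) = 0
  z(4, 0) = -20  ←
  z(0, 2.667) = 18.67
The minimum is at x = 4, y = 0.

(4, 0)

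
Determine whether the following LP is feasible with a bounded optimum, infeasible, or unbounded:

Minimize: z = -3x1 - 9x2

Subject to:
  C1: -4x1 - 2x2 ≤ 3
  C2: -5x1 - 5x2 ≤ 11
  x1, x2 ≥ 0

Unbounded (objective can decrease without bound)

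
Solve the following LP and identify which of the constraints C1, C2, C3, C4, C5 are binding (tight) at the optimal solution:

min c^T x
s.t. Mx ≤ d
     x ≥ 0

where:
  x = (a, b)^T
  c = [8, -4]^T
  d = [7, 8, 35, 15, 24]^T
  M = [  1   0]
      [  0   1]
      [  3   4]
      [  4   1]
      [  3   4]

At a = 0, b = 6, compute slack b - a·x for each constraint:
  C1: 7 − 0 = 7  (slack)
  C2: 8 − 6 = 2  (slack)
  C3: 35 − 24 = 11  (slack)
  C4: 15 − 6 = 9  (slack)
  C5: 24 − 24 = 0  (binding)

Optimal: a = 0, b = 6
Binding: C5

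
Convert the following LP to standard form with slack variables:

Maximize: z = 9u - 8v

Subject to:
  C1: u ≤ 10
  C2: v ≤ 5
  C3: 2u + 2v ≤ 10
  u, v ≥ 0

max z = 9u - 8v

s.t.
  u + s1 = 10
  v + s2 = 5
  2u + 2v + s3 = 10
  u, v, s1, s2, s3 ≥ 0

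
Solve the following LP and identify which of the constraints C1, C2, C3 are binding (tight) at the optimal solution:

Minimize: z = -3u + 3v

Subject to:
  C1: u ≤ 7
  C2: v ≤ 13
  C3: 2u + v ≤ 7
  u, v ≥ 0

At u = 3.5, v = 0, compute slack b - a·x for each constraint:
  C1: 7 − 3.5 = 3.5  (slack)
  C2: 13 − 0 = 13  (slack)
  C3: 7 − 7 = 0  (binding)

Optimal: u = 3.5, v = 0
Binding: C3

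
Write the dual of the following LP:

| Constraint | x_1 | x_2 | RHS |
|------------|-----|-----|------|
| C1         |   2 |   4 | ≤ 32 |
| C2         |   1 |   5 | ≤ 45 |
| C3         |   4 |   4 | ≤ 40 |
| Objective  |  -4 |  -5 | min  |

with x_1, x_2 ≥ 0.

Primal min cᵀx s.t. Ax ≤ b, x ≥ 0  →  Dual max −bᵀy s.t. Aᵀy ≥ −c, y ≥ 0.

Maximize: z = -32y1 - 45y2 - 40y3

Subject to:
  2y1 + y2 + 4y3 ≥ 4
  4y1 + 5y2 + 4y3 ≥ 5
  y1, y2, y3 ≥ 0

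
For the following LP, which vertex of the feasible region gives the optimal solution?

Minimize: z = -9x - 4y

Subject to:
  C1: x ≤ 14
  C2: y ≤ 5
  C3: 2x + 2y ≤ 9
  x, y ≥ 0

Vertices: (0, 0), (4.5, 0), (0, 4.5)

Evaluate the objective at each vertex of the feasible region:
  z(0, 0) = 0
  z(4.5, 0) = -40.5  ←
  z(0, 4.5) = -18
The minimum is at x = 4.5, y = 0.

(4.5, 0)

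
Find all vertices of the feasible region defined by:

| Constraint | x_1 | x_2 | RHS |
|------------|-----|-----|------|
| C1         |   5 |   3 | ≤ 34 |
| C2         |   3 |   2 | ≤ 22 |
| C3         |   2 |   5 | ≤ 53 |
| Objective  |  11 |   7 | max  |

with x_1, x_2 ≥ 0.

(0, 0), (6.8, 0), (2, 8), (0.3636, 10.45), (0, 10.6)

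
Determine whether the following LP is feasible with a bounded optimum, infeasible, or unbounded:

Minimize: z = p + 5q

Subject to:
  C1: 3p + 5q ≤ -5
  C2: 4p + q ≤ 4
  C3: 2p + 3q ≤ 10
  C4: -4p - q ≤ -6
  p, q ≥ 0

Infeasible (no feasible solution exists)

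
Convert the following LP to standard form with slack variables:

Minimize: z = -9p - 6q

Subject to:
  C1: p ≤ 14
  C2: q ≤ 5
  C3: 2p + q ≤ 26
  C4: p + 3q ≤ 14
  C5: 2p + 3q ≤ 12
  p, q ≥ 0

min z = -9p - 6q

s.t.
  p + s1 = 14
  q + s2 = 5
  2p + q + s3 = 26
  p + 3q + s4 = 14
  2p + 3q + s5 = 12
  p, q, s1, s2, s3, s4, s5 ≥ 0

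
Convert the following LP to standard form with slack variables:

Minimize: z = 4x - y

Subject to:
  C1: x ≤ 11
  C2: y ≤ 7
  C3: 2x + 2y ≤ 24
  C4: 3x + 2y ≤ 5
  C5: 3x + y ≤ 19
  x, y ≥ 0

min z = 4x - y

s.t.
  x + s1 = 11
  y + s2 = 7
  2x + 2y + s3 = 24
  3x + 2y + s4 = 5
  3x + y + s5 = 19
  x, y, s1, s2, s3, s4, s5 ≥ 0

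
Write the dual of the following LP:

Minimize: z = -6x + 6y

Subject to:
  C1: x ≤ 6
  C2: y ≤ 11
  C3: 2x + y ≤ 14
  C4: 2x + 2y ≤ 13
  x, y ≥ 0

Primal min cᵀx s.t. Ax ≤ b, x ≥ 0  →  Dual max −bᵀy s.t. Aᵀy ≥ −c, y ≥ 0.

Maximize: z = -6y1 - 11y2 - 14y3 - 13y4

Subject to:
  y1 + 2y3 + 2y4 ≥ 6
  y2 + y3 + 2y4 ≥ -6
  y1, y2, y3, y4 ≥ 0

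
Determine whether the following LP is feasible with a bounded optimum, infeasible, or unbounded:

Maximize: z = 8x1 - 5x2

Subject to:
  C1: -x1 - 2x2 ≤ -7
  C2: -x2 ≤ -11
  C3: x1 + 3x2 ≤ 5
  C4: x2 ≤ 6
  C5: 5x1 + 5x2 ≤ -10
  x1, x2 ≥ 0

Infeasible (no feasible solution exists)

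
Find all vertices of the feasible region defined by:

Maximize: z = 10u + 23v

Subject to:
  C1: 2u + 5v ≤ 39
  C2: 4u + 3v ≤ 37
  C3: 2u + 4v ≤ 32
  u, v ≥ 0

(0, 0), (9.25, 0), (5.2, 5.4), (2, 7), (0, 7.8)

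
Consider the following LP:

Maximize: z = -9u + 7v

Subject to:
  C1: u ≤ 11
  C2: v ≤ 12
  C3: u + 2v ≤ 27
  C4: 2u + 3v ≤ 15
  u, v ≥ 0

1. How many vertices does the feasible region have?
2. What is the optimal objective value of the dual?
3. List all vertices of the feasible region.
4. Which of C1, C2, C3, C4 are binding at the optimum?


1. 3
2. 35
3. (0, 0), (7.5, 0), (0, 5)
4. C4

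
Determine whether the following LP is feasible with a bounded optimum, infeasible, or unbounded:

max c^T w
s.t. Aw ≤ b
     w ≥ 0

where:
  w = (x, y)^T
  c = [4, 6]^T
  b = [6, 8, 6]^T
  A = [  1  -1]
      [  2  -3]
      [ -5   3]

Unbounded (objective can increase without bound)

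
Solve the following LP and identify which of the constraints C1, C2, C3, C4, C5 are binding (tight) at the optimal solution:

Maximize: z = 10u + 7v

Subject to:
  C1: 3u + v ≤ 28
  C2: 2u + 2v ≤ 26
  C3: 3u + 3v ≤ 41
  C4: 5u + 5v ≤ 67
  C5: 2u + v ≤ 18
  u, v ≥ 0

At u = 5, v = 8, compute slack b - a·x for each constraint:
  C1: 28 − 23 = 5  (slack)
  C2: 26 − 26 = 0  (binding)
  C3: 41 − 39 = 2  (slack)
  C4: 67 − 65 = 2  (slack)
  C5: 18 − 18 = 0  (binding)

Optimal: u = 5, v = 8
Binding: C2, C5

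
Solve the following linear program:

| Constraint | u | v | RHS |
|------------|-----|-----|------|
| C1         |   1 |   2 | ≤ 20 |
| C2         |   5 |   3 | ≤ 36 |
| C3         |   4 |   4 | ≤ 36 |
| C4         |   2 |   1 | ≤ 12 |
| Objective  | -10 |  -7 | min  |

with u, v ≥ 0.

Evaluate the objective at each vertex of the feasible region:
  z(0, 0) = 0
  z(6, 0) = -60
  z(3, 6) = -72  ←
  z(0, 9) = -63
The minimum is at u = 3, v = 6.

u = 3, v = 6, z = -72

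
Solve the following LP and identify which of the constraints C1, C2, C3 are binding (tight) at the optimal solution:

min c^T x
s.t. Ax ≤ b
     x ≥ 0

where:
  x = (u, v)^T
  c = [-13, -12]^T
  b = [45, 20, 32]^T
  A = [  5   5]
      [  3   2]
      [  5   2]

At u = 2, v = 7, compute slack b - a·x for each constraint:
  C1: 45 − 45 = 0  (binding)
  C2: 20 − 20 = 0  (binding)
  C3: 32 − 24 = 8  (slack)

Optimal: u = 2, v = 7
Binding: C1, C2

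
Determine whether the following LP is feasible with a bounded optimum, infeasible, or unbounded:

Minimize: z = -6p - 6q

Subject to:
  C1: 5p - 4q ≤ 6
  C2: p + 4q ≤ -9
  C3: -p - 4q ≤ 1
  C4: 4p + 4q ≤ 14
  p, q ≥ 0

Infeasible (no feasible solution exists)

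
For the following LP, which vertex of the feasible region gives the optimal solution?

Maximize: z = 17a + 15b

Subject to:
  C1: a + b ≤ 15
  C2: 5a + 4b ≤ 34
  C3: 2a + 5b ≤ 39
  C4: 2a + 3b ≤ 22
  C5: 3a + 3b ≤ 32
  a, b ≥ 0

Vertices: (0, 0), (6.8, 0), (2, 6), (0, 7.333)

Evaluate the objective at each vertex of the feasible region:
  z(0, 0) = 0
  z(6.8, 0) = 115.6
  z(2, 6) = 124  ←
  z(0, 7.333) = 110
The maximum is at a = 2, b = 6.

(2, 6)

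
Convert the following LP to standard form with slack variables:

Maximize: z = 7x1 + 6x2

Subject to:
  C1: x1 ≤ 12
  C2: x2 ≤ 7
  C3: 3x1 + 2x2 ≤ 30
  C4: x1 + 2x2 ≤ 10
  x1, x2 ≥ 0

max z = 7x1 + 6x2

s.t.
  x1 + s1 = 12
  x2 + s2 = 7
  3x1 + 2x2 + s3 = 30
  x1 + 2x2 + s4 = 10
  x1, x2, s1, s2, s3, s4 ≥ 0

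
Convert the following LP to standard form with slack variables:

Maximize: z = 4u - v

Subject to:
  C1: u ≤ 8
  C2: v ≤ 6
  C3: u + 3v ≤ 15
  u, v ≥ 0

max z = 4u - v

s.t.
  u + s1 = 8
  v + s2 = 6
  u + 3v + s3 = 15
  u, v, s1, s2, s3 ≥ 0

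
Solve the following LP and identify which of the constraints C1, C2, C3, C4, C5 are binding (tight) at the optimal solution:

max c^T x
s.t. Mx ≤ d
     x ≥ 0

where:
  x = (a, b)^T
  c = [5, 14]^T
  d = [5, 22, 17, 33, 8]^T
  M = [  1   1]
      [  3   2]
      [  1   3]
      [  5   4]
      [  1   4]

At a = 4, b = 1, compute slack b - a·x for each constraint:
  C1: 5 − 5 = 0  (binding)
  C2: 22 − 14 = 8  (slack)
  C3: 17 − 7 = 10  (slack)
  C4: 33 − 24 = 9  (slack)
  C5: 8 − 8 = 0  (binding)

Optimal: a = 4, b = 1
Binding: C1, C5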